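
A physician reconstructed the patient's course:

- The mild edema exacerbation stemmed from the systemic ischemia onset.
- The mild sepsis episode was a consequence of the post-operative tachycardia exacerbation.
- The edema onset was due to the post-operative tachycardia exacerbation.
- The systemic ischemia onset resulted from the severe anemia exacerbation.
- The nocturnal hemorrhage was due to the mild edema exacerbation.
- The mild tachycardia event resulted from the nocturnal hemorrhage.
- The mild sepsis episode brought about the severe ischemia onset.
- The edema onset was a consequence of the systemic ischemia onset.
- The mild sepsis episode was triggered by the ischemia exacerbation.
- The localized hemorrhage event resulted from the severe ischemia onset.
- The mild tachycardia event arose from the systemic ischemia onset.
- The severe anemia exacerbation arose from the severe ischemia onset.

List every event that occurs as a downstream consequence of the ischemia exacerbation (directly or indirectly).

Direct effects: the mild sepsis episode.
2 steps out: the severe ischemia onset.
3 steps out: the localized hemorrhage event, the severe anemia exacerbation.
4 steps out: the systemic ischemia onset.
5 steps out: the mild edema exacerbation, the mild tachycardia event, the edema onset.
6 steps out: the nocturnal hemorrhage.
Not reachable from it: the post-operative tachycardia exacerbation.

the edema onset, the localized hemorrhage event, the mild edema exacerbation, the mild sepsis episode, the mild tachycardia event, the nocturnal hemorrhage, the severe anemia exacerbation, the severe ischemia onset, the systemic ischemia onset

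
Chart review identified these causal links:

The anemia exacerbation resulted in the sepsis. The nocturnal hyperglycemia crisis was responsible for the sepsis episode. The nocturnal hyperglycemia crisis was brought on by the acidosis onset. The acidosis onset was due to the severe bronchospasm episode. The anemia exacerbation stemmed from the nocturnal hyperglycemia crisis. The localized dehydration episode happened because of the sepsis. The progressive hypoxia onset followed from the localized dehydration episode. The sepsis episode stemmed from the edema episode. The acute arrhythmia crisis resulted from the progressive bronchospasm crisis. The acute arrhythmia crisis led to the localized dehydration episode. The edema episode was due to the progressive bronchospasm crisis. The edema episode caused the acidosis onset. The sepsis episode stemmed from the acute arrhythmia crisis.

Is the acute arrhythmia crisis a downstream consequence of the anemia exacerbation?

The anemia exacerbation leads to the sepsis, the localized dehydration episode, the progressive hypoxia onset; the acute arrhythmia crisis is not among them.

No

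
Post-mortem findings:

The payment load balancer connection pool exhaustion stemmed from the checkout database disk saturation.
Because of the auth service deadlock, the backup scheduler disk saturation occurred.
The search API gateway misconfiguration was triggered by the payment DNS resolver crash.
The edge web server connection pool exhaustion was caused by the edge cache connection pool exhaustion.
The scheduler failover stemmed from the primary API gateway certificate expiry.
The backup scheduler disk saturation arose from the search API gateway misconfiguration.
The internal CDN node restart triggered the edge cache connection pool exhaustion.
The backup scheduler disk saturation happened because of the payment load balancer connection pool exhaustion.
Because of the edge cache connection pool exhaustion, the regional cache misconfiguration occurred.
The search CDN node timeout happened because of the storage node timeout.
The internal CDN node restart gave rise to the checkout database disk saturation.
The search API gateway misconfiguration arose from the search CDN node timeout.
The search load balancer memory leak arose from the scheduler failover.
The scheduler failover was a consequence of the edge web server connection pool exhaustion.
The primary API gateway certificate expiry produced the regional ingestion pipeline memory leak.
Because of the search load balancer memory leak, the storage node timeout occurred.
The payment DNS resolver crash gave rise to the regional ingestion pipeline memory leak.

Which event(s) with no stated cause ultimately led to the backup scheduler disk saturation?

the auth service deadlock, the internal CDN node restart, the payment DNS resolver crash, the primary API gateway certificate expiry

Tracing upstream from the backup scheduler disk saturation: the backup scheduler disk saturation ← the payment load balancer connection pool exhaustion ← the checkout database disk saturation ← the internal CDN node restart.
A separate upstream branch: the backup scheduler disk saturation ← the search API gateway misconfiguration ← the search CDN node timeout ← the storage node timeout ← the search load balancer memory leak ← the scheduler failover ← the primary API gateway certificate expiry.
A separate upstream branch: the backup scheduler disk saturation ← the search API gateway misconfiguration ← the payment DNS resolver crash.
A separate upstream branch: the backup scheduler disk saturation ← the auth service deadlock.
Each of those chain origins has no stated cause.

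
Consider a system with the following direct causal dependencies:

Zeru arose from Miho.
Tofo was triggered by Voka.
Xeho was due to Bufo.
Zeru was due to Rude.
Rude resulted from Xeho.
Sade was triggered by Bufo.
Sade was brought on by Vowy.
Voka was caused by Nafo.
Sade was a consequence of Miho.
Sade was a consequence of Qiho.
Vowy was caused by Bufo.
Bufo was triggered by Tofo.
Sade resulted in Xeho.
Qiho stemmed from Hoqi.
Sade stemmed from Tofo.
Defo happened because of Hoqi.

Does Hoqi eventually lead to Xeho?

There is a causal chain: Hoqi → Qiho → Sade → Xeho.

Yes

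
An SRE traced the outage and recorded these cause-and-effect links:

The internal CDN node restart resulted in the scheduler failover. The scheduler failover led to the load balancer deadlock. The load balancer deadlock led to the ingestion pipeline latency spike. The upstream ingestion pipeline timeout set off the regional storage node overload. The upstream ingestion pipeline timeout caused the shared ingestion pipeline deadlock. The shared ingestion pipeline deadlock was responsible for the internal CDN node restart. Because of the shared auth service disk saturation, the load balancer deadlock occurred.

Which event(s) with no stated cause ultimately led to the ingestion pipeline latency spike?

the shared auth service disk saturation, the upstream ingestion pipeline timeout

Tracing upstream from the ingestion pipeline latency spike: the ingestion pipeline latency spike ← the load balancer deadlock ← the scheduler failover ← the internal CDN node restart ← the shared ingestion pipeline deadlock ← the upstream ingestion pipeline timeout.
A separate upstream branch: the ingestion pipeline latency spike ← the load balancer deadlock ← the shared auth service disk saturation.
Each of those chain origins has no stated cause.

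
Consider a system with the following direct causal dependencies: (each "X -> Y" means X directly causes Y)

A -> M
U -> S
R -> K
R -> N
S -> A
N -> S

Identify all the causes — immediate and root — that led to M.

Immediate cause of M: A.
Further upstream: R, N, S, U.

A, N, R, S, U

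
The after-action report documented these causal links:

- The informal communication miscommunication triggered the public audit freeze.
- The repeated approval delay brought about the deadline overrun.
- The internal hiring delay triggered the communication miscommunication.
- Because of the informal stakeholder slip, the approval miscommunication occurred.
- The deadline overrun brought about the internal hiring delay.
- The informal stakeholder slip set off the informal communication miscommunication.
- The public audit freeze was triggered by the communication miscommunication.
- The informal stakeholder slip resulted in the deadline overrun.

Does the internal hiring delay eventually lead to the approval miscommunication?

No

The internal hiring delay leads to the communication miscommunication, the public audit freeze; the approval miscommunication is not among them.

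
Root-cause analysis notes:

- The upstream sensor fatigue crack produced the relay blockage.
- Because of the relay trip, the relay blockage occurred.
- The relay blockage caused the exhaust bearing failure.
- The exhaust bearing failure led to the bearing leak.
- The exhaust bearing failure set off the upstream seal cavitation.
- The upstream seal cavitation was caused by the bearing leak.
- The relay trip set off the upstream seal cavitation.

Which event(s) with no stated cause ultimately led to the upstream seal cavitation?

the relay trip, the upstream sensor fatigue crack

Tracing upstream from the upstream seal cavitation: the upstream seal cavitation ← the relay trip.
A separate upstream branch: the upstream seal cavitation ← the exhaust bearing failure ← the relay blockage ← the upstream sensor fatigue crack.
Each of those chain origins has no stated cause.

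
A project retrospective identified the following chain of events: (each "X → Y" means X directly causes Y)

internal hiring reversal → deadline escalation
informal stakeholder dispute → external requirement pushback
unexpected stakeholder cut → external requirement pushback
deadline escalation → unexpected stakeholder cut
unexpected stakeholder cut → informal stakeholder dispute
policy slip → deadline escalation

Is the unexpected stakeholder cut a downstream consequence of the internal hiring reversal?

Yes

There is a causal chain: the internal hiring reversal → the deadline escalation → the unexpected stakeholder cut.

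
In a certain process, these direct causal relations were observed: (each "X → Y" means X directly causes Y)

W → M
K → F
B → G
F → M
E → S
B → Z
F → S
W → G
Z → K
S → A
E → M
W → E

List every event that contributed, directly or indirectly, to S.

Immediate causes of S: F, E.
Further upstream: W, B, Z, K.

B, E, F, K, W, Z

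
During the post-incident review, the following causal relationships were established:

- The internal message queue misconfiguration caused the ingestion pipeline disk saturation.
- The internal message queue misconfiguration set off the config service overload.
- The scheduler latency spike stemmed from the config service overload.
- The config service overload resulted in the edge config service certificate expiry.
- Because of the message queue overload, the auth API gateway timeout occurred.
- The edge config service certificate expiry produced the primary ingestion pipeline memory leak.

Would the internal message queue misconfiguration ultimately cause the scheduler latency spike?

Yes

There is a causal chain: the internal message queue misconfiguration → the config service overload → the scheduler latency spike.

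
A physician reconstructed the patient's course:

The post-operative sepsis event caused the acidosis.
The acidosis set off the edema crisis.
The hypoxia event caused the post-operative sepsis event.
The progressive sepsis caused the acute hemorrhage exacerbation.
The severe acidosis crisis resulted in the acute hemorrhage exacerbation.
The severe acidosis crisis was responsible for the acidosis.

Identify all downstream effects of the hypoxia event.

the acidosis, the edema crisis, the post-operative sepsis event

Direct effects: the post-operative sepsis event.
2 steps out: the acidosis.
3 steps out: the edema crisis.
Not reachable from it: the progressive sepsis, the severe acidosis crisis, the acute hemorrhage exacerbation.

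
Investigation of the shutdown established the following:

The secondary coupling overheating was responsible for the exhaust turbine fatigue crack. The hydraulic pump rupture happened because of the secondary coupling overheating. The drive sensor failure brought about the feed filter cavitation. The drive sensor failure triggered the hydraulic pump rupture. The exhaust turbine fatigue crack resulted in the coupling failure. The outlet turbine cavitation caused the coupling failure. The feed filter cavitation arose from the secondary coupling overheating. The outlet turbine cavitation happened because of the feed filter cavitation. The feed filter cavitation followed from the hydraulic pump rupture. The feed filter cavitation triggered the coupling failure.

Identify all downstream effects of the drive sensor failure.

the coupling failure, the feed filter cavitation, the hydraulic pump rupture, the outlet turbine cavitation

Direct effects: the hydraulic pump rupture, the feed filter cavitation.
2 steps out: the outlet turbine cavitation, the coupling failure.
Not reachable from it: the secondary coupling overheating, the exhaust turbine fatigue crack.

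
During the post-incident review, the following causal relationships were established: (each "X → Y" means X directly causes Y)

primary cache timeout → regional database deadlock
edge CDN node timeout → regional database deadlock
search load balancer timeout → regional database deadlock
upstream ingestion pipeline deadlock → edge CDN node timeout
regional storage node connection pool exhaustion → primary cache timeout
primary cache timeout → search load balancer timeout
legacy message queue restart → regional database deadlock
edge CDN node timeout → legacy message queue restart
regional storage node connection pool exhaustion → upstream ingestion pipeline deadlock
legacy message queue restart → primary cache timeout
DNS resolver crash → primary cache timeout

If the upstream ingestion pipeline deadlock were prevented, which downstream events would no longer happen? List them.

the edge CDN node timeout, the legacy message queue restart

Downstream of the upstream ingestion pipeline deadlock: the edge CDN node timeout, the legacy message queue restart, the primary cache timeout, the search load balancer timeout, the regional database deadlock.
Of those, still caused via another path: the primary cache timeout, the search load balancer timeout, the regional database deadlock.
The remainder have no surviving cause.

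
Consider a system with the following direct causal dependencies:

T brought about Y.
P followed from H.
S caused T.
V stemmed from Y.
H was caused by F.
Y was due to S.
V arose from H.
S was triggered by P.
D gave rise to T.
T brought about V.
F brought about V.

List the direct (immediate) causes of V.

F, H, T, Y

Upstream contributors include P, S, D, but only F, H, T, Y feed directly into V.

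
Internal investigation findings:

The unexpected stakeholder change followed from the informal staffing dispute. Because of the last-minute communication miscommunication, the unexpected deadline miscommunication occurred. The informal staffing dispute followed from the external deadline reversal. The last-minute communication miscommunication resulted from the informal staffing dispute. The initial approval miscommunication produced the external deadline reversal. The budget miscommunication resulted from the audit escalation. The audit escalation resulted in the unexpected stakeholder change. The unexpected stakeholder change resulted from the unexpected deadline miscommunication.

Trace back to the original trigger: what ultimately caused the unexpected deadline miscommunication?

Tracing upstream from the unexpected deadline miscommunication: the unexpected deadline miscommunication ← the last-minute communication miscommunication ← the informal staffing dispute ← the external deadline reversal ← the initial approval miscommunication.
The initial approval miscommunication has no stated cause, so it is the root.

the initial approval miscommunication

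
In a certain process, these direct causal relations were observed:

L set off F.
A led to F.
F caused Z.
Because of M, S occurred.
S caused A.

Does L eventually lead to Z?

Yes

There is a causal chain: L → F → Z.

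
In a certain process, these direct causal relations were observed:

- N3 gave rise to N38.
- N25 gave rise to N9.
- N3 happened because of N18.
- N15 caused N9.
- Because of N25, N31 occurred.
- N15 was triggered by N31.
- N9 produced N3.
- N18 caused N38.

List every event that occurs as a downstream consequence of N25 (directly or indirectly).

N15, N3, N31, N38, N9

Direct effects: N31, N9.
2 steps out: N15, N3.
3 steps out: N38.
Not reachable from it: N18.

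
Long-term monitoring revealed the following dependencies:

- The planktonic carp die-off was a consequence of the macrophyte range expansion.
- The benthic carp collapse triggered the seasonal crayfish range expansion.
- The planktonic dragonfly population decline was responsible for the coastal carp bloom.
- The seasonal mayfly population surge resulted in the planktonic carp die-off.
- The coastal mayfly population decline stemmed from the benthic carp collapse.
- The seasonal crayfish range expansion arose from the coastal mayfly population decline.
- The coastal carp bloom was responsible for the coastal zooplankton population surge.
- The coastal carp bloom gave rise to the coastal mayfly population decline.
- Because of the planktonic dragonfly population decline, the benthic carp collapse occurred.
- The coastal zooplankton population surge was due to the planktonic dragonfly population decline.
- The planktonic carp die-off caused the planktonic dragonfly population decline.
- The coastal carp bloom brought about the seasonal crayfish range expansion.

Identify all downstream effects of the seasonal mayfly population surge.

the benthic carp collapse, the coastal carp bloom, the coastal mayfly population decline, the coastal zooplankton population surge, the planktonic carp die-off, the planktonic dragonfly population decline, the seasonal crayfish range expansion

Direct effects: the planktonic carp die-off.
2 steps out: the planktonic dragonfly population decline.
3 steps out: the benthic carp collapse, the coastal carp bloom, the coastal zooplankton population surge.
4 steps out: the coastal mayfly population decline, the seasonal crayfish range expansion.
Not reachable from it: the macrophyte range expansion.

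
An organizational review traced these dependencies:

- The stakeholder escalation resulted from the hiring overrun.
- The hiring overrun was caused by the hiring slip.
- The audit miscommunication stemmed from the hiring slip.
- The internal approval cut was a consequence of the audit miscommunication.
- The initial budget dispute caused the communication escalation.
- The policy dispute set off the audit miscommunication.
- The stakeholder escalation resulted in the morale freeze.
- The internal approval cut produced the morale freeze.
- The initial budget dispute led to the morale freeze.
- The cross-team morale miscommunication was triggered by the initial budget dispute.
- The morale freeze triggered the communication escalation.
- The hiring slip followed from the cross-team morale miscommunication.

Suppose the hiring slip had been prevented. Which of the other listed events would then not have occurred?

Downstream of the hiring slip: the hiring overrun, the stakeholder escalation, the audit miscommunication, the internal approval cut, the morale freeze, the communication escalation.
Of those, still caused via another path: the audit miscommunication, the internal approval cut, the morale freeze, the communication escalation.
The remainder have no surviving cause.

the hiring overrun, the stakeholder escalation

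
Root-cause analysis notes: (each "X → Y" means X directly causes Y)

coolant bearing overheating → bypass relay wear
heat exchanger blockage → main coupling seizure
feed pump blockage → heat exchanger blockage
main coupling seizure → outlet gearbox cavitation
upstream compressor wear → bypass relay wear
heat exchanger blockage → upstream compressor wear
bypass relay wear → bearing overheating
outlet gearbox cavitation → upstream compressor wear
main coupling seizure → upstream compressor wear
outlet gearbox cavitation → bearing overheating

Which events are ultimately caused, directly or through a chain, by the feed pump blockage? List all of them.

Direct effects: the heat exchanger blockage.
2 steps out: the main coupling seizure, the upstream compressor wear.
3 steps out: the outlet gearbox cavitation, the bypass relay wear.
4 steps out: the bearing overheating.
Not reachable from it: the coolant bearing overheating.

the bearing overheating, the bypass relay wear, the heat exchanger blockage, the main coupling seizure, the outlet gearbox cavitation, the upstream compressor wear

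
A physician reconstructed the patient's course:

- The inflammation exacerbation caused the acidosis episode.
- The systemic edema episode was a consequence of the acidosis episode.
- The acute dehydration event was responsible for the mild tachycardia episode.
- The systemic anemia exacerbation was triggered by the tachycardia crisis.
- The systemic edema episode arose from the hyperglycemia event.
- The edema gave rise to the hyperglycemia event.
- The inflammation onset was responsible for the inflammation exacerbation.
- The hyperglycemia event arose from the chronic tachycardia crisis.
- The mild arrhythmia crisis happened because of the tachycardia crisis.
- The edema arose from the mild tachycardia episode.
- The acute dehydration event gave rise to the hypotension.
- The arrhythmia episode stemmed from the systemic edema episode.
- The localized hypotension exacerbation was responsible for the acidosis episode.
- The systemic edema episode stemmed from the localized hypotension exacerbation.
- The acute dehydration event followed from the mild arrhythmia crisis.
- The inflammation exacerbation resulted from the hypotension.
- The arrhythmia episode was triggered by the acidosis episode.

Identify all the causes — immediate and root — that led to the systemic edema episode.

the acidosis episode, the acute dehydration event, the chronic tachycardia crisis, the edema, the hyperglycemia event, the hypotension, the inflammation exacerbation, the inflammation onset, the localized hypotension exacerbation, the mild arrhythmia crisis, the mild tachycardia episode, the tachycardia crisis

Immediate causes of the systemic edema episode: the localized hypotension exacerbation, the acidosis episode, the hyperglycemia event.
Further upstream: the inflammation onset, the tachycardia crisis, the mild arrhythmia crisis, the acute dehydration event, the mild tachycardia episode, the hypotension, the inflammation exacerbation, the chronic tachycardia crisis, the edema.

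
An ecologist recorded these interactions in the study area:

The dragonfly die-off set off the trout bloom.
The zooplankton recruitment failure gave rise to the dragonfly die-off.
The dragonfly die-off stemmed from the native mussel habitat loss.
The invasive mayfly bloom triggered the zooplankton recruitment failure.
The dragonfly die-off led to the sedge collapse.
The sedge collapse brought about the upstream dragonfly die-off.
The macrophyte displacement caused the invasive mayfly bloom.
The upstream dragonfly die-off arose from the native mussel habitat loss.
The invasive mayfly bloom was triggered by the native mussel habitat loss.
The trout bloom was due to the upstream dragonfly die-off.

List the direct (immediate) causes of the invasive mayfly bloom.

the macrophyte displacement, the native mussel habitat loss

the macrophyte displacement, the native mussel habitat loss → the invasive mayfly bloom with nothing further upstream stated.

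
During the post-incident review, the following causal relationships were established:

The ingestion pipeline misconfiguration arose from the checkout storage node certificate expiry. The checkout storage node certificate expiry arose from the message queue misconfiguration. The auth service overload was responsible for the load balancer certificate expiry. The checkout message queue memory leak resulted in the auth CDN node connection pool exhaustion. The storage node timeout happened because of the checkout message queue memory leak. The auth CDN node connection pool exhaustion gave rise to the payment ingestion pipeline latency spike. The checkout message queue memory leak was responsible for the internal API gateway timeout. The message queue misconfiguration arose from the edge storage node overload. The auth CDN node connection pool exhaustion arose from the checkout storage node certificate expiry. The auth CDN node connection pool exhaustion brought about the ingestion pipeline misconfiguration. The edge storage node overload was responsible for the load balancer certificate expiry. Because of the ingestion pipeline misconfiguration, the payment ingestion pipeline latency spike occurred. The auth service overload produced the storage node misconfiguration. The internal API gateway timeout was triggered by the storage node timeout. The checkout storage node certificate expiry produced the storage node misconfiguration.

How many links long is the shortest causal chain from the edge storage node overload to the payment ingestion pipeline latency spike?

Shortest chain: the edge storage node overload → the message queue misconfiguration → the checkout storage node certificate expiry → the auth CDN node connection pool exhaustion → the payment ingestion pipeline latency spike.

4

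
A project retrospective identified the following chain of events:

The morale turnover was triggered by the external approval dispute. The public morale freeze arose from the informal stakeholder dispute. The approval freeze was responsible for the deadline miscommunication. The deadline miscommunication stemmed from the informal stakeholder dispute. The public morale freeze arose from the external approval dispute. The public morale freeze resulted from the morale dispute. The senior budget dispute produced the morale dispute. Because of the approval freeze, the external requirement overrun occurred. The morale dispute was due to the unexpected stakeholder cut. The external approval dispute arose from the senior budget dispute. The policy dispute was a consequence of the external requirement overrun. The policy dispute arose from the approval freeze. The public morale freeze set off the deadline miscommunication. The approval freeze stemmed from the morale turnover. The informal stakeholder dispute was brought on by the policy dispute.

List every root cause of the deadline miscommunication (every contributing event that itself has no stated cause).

the senior budget dispute, the unexpected stakeholder cut

Tracing upstream from the deadline miscommunication: the deadline miscommunication ← the public morale freeze ← the external approval dispute ← the senior budget dispute.
A separate upstream branch: the deadline miscommunication ← the public morale freeze ← the morale dispute ← the unexpected stakeholder cut.
Each of those chain origins has no stated cause.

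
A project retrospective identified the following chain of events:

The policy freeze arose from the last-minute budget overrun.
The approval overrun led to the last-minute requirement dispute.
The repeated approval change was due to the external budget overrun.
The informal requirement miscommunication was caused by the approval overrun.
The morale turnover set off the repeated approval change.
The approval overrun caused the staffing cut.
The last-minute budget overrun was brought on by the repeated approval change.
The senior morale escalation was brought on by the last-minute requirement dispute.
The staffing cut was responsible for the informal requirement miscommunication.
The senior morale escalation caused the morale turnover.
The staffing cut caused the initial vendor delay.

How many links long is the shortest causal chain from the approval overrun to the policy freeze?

Shortest chain: the approval overrun → the last-minute requirement dispute → the senior morale escalation → the morale turnover → the repeated approval change → the last-minute budget overrun → the policy freeze.

6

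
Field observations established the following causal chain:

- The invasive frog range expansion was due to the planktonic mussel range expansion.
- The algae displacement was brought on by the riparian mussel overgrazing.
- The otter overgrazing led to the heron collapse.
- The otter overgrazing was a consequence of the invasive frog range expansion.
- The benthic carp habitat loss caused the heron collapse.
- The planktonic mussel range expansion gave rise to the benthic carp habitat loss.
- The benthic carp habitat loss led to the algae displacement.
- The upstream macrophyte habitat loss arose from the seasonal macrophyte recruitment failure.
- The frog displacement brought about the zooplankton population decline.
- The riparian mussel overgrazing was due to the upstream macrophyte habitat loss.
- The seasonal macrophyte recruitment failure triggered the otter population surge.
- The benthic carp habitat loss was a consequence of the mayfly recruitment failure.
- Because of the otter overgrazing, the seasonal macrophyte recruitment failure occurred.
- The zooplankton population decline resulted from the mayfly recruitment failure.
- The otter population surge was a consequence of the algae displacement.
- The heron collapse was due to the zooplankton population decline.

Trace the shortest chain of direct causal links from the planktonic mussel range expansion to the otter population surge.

the planktonic mussel range expansion → the benthic carp habitat loss → the algae displacement → the otter population surge

the planktonic mussel range expansion → the benthic carp habitat loss
the benthic carp habitat loss → the algae displacement
the algae displacement → the otter population surge
Length: 3 steps.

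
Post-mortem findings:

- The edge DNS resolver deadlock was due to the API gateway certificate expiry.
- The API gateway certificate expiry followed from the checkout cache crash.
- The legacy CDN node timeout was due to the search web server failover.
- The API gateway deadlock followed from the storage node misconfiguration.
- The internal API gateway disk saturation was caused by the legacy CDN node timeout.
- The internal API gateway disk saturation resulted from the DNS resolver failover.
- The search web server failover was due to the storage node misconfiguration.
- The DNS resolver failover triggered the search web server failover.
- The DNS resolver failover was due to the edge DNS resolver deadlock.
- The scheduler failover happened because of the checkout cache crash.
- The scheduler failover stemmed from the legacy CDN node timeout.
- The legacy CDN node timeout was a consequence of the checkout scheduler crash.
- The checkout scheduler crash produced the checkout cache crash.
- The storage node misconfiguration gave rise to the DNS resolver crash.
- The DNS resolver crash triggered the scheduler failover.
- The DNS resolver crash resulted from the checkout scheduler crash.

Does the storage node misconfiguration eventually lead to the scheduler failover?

Yes

There is a causal chain: the storage node misconfiguration → the DNS resolver crash → the scheduler failover.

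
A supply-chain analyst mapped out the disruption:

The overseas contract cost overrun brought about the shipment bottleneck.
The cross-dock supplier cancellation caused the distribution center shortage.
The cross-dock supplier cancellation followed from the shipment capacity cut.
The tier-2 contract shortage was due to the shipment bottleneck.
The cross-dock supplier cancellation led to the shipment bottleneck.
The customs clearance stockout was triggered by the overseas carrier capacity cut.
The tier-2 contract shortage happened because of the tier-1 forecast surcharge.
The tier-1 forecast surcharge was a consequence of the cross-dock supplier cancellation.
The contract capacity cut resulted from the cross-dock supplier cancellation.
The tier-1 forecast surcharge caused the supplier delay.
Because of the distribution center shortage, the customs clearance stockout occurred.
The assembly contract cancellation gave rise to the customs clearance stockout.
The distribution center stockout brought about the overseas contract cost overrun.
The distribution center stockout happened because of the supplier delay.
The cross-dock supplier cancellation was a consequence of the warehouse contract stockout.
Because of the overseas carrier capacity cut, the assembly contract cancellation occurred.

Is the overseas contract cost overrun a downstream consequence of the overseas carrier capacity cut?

The overseas carrier capacity cut leads to the assembly contract cancellation, the customs clearance stockout; the overseas contract cost overrun is not among them.

No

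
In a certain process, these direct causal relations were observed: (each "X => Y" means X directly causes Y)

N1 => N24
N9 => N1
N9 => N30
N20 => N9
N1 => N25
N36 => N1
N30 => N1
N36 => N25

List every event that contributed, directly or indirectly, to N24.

Immediate cause of N24: N1.
Further upstream: N20, N9, N30, N36.

N1, N20, N30, N36, N9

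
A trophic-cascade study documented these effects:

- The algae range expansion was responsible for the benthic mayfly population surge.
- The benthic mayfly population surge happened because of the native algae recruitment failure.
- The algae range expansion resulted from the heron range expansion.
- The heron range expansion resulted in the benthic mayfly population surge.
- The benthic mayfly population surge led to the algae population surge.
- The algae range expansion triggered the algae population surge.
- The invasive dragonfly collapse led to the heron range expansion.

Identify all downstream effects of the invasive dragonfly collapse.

Direct effects: the heron range expansion.
2 steps out: the algae range expansion, the benthic mayfly population surge.
3 steps out: the algae population surge.
Not reachable from it: the native algae recruitment failure.

the algae population surge, the algae range expansion, the benthic mayfly population surge, the heron range expansion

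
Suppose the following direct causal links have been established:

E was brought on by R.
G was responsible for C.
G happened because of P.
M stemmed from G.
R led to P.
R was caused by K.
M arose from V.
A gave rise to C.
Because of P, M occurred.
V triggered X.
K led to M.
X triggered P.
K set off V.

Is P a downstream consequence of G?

No

G leads to C, M; P is not among them.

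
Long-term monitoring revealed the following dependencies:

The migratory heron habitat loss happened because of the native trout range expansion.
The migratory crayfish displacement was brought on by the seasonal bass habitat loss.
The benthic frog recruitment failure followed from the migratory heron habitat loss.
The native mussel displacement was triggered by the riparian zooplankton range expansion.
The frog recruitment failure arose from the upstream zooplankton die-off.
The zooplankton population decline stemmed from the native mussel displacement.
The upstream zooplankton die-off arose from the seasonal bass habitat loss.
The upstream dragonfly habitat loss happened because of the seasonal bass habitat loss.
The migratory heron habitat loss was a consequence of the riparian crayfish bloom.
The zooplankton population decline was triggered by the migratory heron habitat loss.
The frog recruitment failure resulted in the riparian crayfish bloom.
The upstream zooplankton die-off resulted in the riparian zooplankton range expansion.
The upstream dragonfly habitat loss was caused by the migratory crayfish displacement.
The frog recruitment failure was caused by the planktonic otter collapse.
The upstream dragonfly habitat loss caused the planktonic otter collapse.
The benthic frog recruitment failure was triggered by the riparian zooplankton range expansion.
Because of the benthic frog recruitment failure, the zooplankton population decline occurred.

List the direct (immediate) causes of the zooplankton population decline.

Upstream contributors include the seasonal bass habitat loss, the migratory crayfish displacement, the upstream zooplankton die-off, the upstream dragonfly habitat loss, the planktonic otter collapse, the frog recruitment failure, the riparian crayfish bloom, the riparian zooplankton range expansion, the native trout range expansion, but only the benthic frog recruitment failure, the migratory heron habitat loss, the native mussel displacement feed directly into the zooplankton population decline.

the benthic frog recruitment failure, the migratory heron habitat loss, the native mussel displacement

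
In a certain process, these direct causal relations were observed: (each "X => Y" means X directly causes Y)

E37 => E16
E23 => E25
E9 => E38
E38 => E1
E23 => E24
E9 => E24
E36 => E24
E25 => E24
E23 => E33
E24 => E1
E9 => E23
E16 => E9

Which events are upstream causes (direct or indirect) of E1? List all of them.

E16, E23, E24, E25, E36, E37, E38, E9

Immediate causes of E1: E38, E24.
Further upstream: E37, E16, E9, E36, E23, E25.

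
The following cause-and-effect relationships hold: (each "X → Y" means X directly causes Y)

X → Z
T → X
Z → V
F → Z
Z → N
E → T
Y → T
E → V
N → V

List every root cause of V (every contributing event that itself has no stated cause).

Tracing upstream from V: V ← Z ← F.
A separate upstream branch: V ← Z ← X ← T ← Y.
A separate upstream branch: V ← E.
Each of those chain origins has no stated cause.

E, F, Y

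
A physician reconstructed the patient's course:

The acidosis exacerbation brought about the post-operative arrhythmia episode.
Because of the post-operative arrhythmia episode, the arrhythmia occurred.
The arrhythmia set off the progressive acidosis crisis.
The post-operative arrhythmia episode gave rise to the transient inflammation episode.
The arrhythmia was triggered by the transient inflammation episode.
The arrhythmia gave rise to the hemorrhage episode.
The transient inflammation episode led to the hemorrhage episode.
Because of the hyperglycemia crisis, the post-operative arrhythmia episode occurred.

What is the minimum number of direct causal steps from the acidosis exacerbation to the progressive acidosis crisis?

Shortest chain: the acidosis exacerbation → the post-operative arrhythmia episode → the arrhythmia → the progressive acidosis crisis.

3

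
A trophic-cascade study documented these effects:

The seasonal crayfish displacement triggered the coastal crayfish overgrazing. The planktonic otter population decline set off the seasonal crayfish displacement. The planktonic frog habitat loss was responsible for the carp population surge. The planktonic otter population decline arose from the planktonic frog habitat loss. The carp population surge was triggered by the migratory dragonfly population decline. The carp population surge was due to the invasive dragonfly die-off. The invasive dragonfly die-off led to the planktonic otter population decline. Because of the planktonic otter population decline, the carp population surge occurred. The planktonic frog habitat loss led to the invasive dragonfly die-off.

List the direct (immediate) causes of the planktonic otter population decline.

the invasive dragonfly die-off, the planktonic frog habitat loss

the invasive dragonfly die-off, the planktonic frog habitat loss → the planktonic otter population decline with nothing further upstream stated.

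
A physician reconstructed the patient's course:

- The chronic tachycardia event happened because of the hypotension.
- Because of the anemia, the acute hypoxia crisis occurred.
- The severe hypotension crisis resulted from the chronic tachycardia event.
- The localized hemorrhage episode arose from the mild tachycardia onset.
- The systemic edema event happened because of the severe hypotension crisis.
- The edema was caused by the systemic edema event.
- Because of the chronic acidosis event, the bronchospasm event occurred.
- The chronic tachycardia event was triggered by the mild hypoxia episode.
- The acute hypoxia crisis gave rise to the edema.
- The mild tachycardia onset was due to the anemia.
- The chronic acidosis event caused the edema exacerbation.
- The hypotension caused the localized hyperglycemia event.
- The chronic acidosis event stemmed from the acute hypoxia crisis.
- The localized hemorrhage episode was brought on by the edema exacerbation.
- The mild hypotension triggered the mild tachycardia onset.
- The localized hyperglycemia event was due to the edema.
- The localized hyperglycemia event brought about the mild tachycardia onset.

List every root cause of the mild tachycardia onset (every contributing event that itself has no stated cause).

the anemia, the hypotension, the mild hypotension, the mild hypoxia episode

Tracing upstream from the mild tachycardia onset: the mild tachycardia onset ← the anemia.
A separate upstream branch: the mild tachycardia onset ← the localized hyperglycemia event ← the hypotension.
A separate upstream branch: the mild tachycardia onset ← the localized hyperglycemia event ← the edema ← the systemic edema event ← the severe hypotension crisis ← the chronic tachycardia event ← the mild hypoxia episode.
A separate upstream branch: the mild tachycardia onset ← the mild hypotension.
Each of those chain origins has no stated cause.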